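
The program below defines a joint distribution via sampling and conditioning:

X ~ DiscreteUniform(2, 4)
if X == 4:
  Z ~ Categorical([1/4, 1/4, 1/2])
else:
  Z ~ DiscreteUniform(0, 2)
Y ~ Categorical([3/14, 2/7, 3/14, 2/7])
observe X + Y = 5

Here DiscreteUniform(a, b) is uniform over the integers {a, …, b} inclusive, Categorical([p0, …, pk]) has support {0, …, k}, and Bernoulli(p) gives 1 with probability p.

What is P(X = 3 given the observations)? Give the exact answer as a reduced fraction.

Enumerate traces; 9 have nonzero weight after conditioning:
  (X=2, Z=0, Y=3) weight 2/63
  (X=2, Z=1, Y=3) weight 2/63
  (X=2, Z=2, Y=3) weight 2/63
  (X=3, Z=0, Y=2) weight 1/42
  (X=3, Z=1, Y=2) weight 1/42
  (X=3, Z=2, Y=2) weight 1/42
  (X=4, Z=0, Y=1) weight 1/42
  (X=4, Z=1, Y=1) weight 1/42
  … 1 more
Group by X:
  weight(X=2) = 2/21
  weight(X=3) = 1/14
  weight(X=4) = 2/21
Total weight = 2/21 + 1/14 + 2/21 = 11/42
P(X=2 | obs) = 2/21 / 11/42 = 4/11
P(X=3 | obs) = 1/14 / 11/42 = 3/11
P(X=4 | obs) = 2/21 / 11/42 = 4/11

P(X = 3 | obs) = 3/11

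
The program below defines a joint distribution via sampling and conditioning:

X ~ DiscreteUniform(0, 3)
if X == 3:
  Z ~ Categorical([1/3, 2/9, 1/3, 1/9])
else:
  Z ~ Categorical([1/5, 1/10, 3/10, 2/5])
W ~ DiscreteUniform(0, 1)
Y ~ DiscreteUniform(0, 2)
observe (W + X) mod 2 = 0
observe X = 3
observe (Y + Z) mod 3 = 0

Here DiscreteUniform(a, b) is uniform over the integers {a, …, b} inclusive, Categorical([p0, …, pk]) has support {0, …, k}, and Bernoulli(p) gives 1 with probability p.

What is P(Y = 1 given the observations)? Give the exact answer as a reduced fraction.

P(Y = 1 | obs) = 1/3

Enumerate traces; 4 have nonzero weight after conditioning:
  (X=3, Z=0, W=1, Y=0) weight 1/72
  (X=3, Z=1, W=1, Y=2) weight 1/108
  (X=3, Z=2, W=1, Y=1) weight 1/72
  (X=3, Z=3, W=1, Y=0) weight 1/216
Group by Y:
  weight(Y=0) = 1/54
  weight(Y=1) = 1/72
  weight(Y=2) = 1/108
Total weight = 1/54 + 1/72 + 1/108 = 1/24
P(Y=0 | obs) = 1/54 / 1/24 = 4/9
P(Y=1 | obs) = 1/72 / 1/24 = 1/3
P(Y=2 | obs) = 1/108 / 1/24 = 2/9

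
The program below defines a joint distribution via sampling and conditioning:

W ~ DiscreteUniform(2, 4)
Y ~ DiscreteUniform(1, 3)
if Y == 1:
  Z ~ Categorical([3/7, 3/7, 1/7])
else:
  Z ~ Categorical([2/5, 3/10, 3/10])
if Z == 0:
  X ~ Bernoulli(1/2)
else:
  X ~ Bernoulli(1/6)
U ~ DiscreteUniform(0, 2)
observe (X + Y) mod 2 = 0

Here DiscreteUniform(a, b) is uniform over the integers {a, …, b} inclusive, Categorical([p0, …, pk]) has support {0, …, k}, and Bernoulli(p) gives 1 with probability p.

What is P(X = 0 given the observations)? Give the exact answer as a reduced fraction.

Enumerate traces; 81 have nonzero weight after conditioning:
  (W=2, Y=1, Z=0, X=1, U=0) weight 1/126
  (W=2, Y=1, Z=0, X=1, U=1) weight 1/126
  (W=2, Y=1, Z=0, X=1, U=2) weight 1/126
  (W=2, Y=1, Z=1, X=1, U=0) weight 1/378
  (W=2, Y=1, Z=1, X=1, U=1) weight 1/378
  (W=2, Y=1, Z=1, X=1, U=2) weight 1/378
  (W=2, Y=1, Z=2, X=1, U=0) weight 1/1134
  (W=2, Y=1, Z=2, X=1, U=1) weight 1/1134
  (W=2, Y=2, Z=0, X=0, U=0) weight 1/135
  … 72 more
Group by X:
  weight(X=0) = 7/30
  weight(X=1) = 64/315
Total weight = 7/30 + 64/315 = 55/126
P(X=0 | obs) = 7/30 / 55/126 = 147/275
P(X=1 | obs) = 64/315 / 55/126 = 128/275

P(X = 0 | obs) = 147/275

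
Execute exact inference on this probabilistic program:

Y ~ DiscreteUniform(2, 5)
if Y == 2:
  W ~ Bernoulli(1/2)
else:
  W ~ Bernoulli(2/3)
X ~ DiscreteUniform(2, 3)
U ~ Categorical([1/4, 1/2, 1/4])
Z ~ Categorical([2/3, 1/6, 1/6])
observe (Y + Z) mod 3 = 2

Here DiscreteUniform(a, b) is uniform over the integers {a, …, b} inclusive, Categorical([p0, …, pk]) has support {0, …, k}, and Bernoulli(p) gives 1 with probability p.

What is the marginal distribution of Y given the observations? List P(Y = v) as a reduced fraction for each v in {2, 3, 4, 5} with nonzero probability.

P(Y=2) = 2/5, P(Y=3) = 1/10, P(Y=4) = 1/10, P(Y=5) = 2/5

Enumerate traces; 48 have nonzero weight after conditioning:
  (Y=2, W=0, X=2, U=0, Z=0) weight 1/96
  (Y=2, W=0, X=2, U=1, Z=0) weight 1/48
  (Y=2, W=0, X=2, U=2, Z=0) weight 1/96
  (Y=2, W=0, X=3, U=0, Z=0) weight 1/96
  (Y=2, W=0, X=3, U=1, Z=0) weight 1/48
  (Y=2, W=0, X=3, U=2, Z=0) weight 1/96
  (Y=2, W=1, X=2, U=0, Z=0) weight 1/96
  (Y=2, W=1, X=2, U=1, Z=0) weight 1/48
  (Y=3, W=0, X=2, U=0, Z=2) weight 1/576
  (Y=4, W=0, X=2, U=0, Z=1) weight 1/576
  … 38 more
Group by Y:
  weight(Y=2) = 1/6
  weight(Y=3) = 1/24
  weight(Y=4) = 1/24
  weight(Y=5) = 1/6
Total weight = 1/6 + 1/24 + 1/24 + 1/6 = 5/12
P(Y=2 | obs) = 1/6 / 5/12 = 2/5
P(Y=3 | obs) = 1/24 / 5/12 = 1/10
P(Y=4 | obs) = 1/24 / 5/12 = 1/10
P(Y=5 | obs) = 1/6 / 5/12 = 2/5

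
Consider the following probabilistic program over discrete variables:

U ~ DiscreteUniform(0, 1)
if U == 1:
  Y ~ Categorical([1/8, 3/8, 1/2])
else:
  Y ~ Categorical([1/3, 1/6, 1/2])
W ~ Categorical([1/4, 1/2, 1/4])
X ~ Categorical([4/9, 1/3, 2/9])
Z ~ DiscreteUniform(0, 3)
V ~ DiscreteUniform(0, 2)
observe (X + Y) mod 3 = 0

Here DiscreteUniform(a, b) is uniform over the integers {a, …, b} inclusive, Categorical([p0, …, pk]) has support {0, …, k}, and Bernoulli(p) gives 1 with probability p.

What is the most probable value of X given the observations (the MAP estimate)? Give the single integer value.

argmax_v P(X = v | obs) = 1

Enumerate traces; 216 have nonzero weight after conditioning:
  (U=0, Y=0, W=0, X=0, Z=0, V=0) weight 1/648
  (U=0, Y=0, W=0, X=0, Z=0, V=1) weight 1/648
  (U=0, Y=0, W=0, X=0, Z=0, V=2) weight 1/648
  (U=0, Y=0, W=0, X=0, Z=1, V=0) weight 1/648
  (U=0, Y=0, W=0, X=0, Z=1, V=1) weight 1/648
  (U=0, Y=0, W=0, X=0, Z=1, V=2) weight 1/648
  (U=0, Y=0, W=0, X=0, Z=2, V=0) weight 1/648
  (U=0, Y=0, W=0, X=0, Z=2, V=1) weight 1/648
  (U=0, Y=1, W=0, X=2, Z=0, V=0) weight 1/2592
  (U=0, Y=2, W=0, X=1, Z=0, V=0) weight 1/576
  … 206 more
Group by X:
  weight(X=0) = 11/108
  weight(X=1) = 1/6
  weight(X=2) = 13/216
Total weight = 11/108 + 1/6 + 13/216 = 71/216
P(X=0 | obs) = 11/108 / 71/216 = 22/71
P(X=1 | obs) = 1/6 / 71/216 = 36/71
P(X=2 | obs) = 13/216 / 71/216 = 13/71
argmax = 1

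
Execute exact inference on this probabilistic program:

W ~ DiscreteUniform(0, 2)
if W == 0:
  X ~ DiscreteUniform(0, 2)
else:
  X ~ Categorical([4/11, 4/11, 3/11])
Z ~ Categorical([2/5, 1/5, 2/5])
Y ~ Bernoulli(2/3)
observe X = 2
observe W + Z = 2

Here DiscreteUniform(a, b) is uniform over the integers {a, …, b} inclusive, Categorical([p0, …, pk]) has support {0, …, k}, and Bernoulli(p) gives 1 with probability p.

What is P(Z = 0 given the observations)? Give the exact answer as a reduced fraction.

P(Z = 0 | obs) = 18/49

Enumerate traces; 6 have nonzero weight after conditioning:
  (W=0, X=2, Z=2, Y=0) weight 2/135
  (W=0, X=2, Z=2, Y=1) weight 4/135
  (W=1, X=2, Z=1, Y=0) weight 1/165
  (W=1, X=2, Z=1, Y=1) weight 2/165
  (W=2, X=2, Z=0, Y=0) weight 2/165
  (W=2, X=2, Z=0, Y=1) weight 4/165
Group by Z:
  weight(Z=0) = 2/55
  weight(Z=1) = 1/55
  weight(Z=2) = 2/45
Total weight = 2/55 + 1/55 + 2/45 = 49/495
P(Z=0 | obs) = 2/55 / 49/495 = 18/49
P(Z=1 | obs) = 1/55 / 49/495 = 9/49
P(Z=2 | obs) = 2/45 / 49/495 = 22/49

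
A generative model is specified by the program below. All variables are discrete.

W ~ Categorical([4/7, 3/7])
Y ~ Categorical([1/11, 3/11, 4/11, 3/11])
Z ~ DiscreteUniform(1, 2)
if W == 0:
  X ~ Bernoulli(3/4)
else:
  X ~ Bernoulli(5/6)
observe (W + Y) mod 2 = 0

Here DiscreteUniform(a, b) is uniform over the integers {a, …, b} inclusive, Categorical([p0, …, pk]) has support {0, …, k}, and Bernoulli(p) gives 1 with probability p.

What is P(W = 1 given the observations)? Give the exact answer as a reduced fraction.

Enumerate traces; 16 have nonzero weight after conditioning:
  (W=0, Y=0, Z=1, X=0) weight 1/154
  (W=0, Y=0, Z=1, X=1) weight 3/154
  (W=0, Y=0, Z=2, X=0) weight 1/154
  (W=0, Y=0, Z=2, X=1) weight 3/154
  (W=0, Y=2, Z=1, X=0) weight 2/77
  (W=0, Y=2, Z=1, X=1) weight 6/77
  (W=0, Y=2, Z=2, X=0) weight 2/77
  (W=0, Y=2, Z=2, X=1) weight 6/77
  (W=1, Y=1, Z=1, X=0) weight 3/308
  … 7 more
Group by W:
  weight(W=0) = 20/77
  weight(W=1) = 18/77
Total weight = 20/77 + 18/77 = 38/77
P(W=0 | obs) = 20/77 / 38/77 = 10/19
P(W=1 | obs) = 18/77 / 38/77 = 9/19

P(W = 1 | obs) = 9/19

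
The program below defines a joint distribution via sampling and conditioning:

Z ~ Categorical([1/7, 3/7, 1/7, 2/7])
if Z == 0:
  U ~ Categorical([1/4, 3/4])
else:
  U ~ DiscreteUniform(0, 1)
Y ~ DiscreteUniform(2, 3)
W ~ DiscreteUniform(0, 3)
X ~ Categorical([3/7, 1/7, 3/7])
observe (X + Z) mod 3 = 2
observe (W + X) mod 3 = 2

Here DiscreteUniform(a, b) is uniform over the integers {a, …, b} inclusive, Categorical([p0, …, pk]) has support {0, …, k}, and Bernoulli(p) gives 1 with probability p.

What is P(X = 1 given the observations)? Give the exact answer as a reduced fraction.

P(X = 1 | obs) = 1/8

Enumerate traces; 24 have nonzero weight after conditioning:
  (Z=0, U=0, Y=2, W=0, X=2) weight 3/1568
  (Z=0, U=0, Y=2, W=3, X=2) weight 3/1568
  (Z=0, U=0, Y=3, W=0, X=2) weight 3/1568
  (Z=0, U=0, Y=3, W=3, X=2) weight 3/1568
  (Z=0, U=1, Y=2, W=0, X=2) weight 9/1568
  (Z=0, U=1, Y=2, W=3, X=2) weight 9/1568
  (Z=0, U=1, Y=3, W=0, X=2) weight 9/1568
  (Z=0, U=1, Y=3, W=3, X=2) weight 9/1568
  (Z=1, U=0, Y=2, W=1, X=1) weight 3/784
  (Z=2, U=0, Y=2, W=2, X=0) weight 3/784
  … 14 more
Group by X:
  weight(X=0) = 3/196
  weight(X=1) = 3/196
  weight(X=2) = 9/98
Total weight = 3/196 + 3/196 + 9/98 = 6/49
P(X=0 | obs) = 3/196 / 6/49 = 1/8
P(X=1 | obs) = 3/196 / 6/49 = 1/8
P(X=2 | obs) = 9/98 / 6/49 = 3/4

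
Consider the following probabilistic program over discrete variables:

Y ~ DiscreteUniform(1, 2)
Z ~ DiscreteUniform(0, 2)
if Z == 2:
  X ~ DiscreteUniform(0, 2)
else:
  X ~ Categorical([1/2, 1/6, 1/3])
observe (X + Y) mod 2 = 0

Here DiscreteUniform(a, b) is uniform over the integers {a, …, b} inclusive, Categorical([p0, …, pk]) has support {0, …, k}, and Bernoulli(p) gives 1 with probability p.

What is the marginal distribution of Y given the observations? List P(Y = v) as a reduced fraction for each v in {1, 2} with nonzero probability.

P(Y=1) = 2/9, P(Y=2) = 7/9

Enumerate traces; 9 have nonzero weight after conditioning:
  (Y=1, Z=0, X=1) weight 1/36
  (Y=1, Z=1, X=1) weight 1/36
  (Y=1, Z=2, X=1) weight 1/18
  (Y=2, Z=0, X=0) weight 1/12
  (Y=2, Z=0, X=2) weight 1/18
  (Y=2, Z=1, X=0) weight 1/12
  (Y=2, Z=1, X=2) weight 1/18
  (Y=2, Z=2, X=0) weight 1/18
  … 1 more
Group by Y:
  weight(Y=1) = 1/9
  weight(Y=2) = 7/18
Total weight = 1/9 + 7/18 = 1/2
P(Y=1 | obs) = 1/9 / 1/2 = 2/9
P(Y=2 | obs) = 7/18 / 1/2 = 7/9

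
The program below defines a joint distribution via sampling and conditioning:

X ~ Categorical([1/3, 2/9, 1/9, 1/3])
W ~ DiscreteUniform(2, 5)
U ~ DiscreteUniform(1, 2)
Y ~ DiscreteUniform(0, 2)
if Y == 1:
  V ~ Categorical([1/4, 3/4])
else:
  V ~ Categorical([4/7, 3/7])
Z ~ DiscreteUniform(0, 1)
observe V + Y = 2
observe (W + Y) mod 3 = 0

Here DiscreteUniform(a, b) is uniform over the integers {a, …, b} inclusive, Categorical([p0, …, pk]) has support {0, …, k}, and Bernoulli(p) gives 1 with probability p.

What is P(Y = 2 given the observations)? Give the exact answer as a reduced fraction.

Enumerate traces; 48 have nonzero weight after conditioning:
  (X=0, W=2, U=1, Y=1, V=1, Z=0) weight 1/192
  (X=0, W=2, U=1, Y=1, V=1, Z=1) weight 1/192
  (X=0, W=2, U=2, Y=1, V=1, Z=0) weight 1/192
  (X=0, W=2, U=2, Y=1, V=1, Z=1) weight 1/192
  (X=0, W=4, U=1, Y=2, V=0, Z=0) weight 1/252
  (X=0, W=4, U=1, Y=2, V=0, Z=1) weight 1/252
  (X=0, W=4, U=2, Y=2, V=0, Z=0) weight 1/252
  (X=0, W=4, U=2, Y=2, V=0, Z=1) weight 1/252
  … 40 more
Group by Y:
  weight(Y=1) = 1/8
  weight(Y=2) = 1/21
Total weight = 1/8 + 1/21 = 29/168
P(Y=1 | obs) = 1/8 / 29/168 = 21/29
P(Y=2 | obs) = 1/21 / 29/168 = 8/29

P(Y = 2 | obs) = 8/29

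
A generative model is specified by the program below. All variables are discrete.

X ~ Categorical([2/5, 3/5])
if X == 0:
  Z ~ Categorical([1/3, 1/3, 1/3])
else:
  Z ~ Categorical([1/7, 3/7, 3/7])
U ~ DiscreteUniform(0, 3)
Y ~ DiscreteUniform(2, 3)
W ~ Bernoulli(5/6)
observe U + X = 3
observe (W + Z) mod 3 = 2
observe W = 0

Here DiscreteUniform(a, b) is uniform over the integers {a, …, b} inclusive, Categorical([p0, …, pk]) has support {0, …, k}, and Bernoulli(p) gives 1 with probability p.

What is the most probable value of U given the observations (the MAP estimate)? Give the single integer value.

Enumerate traces; 4 have nonzero weight after conditioning:
  (X=0, Z=2, U=3, Y=2, W=0) weight 1/360
  (X=0, Z=2, U=3, Y=3, W=0) weight 1/360
  (X=1, Z=2, U=2, Y=2, W=0) weight 3/560
  (X=1, Z=2, U=2, Y=3, W=0) weight 3/560
Group by U:
  weight(U=2) = 3/280
  weight(U=3) = 1/180
Total weight = 3/280 + 1/180 = 41/2520
P(U=2 | obs) = 3/280 / 41/2520 = 27/41
P(U=3 | obs) = 1/180 / 41/2520 = 14/41
argmax = 2

argmax_v P(U = v | obs) = 2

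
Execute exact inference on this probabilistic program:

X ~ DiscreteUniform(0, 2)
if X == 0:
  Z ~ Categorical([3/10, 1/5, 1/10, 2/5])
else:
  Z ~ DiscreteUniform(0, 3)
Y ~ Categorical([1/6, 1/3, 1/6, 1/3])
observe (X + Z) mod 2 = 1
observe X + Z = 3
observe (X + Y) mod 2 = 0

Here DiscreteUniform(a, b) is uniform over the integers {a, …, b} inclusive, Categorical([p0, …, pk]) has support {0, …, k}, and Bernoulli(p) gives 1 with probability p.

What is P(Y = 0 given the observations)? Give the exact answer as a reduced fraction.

P(Y = 0 | obs) = 13/46

Enumerate traces; 6 have nonzero weight after conditioning:
  (X=0, Z=3, Y=0) weight 1/45
  (X=0, Z=3, Y=2) weight 1/45
  (X=1, Z=2, Y=1) weight 1/36
  (X=1, Z=2, Y=3) weight 1/36
  (X=2, Z=1, Y=0) weight 1/72
  (X=2, Z=1, Y=2) weight 1/72
Group by Y:
  weight(Y=0) = 13/360
  weight(Y=1) = 1/36
  weight(Y=2) = 13/360
  weight(Y=3) = 1/36
Total weight = 13/360 + 1/36 + 13/360 + 1/36 = 23/180
P(Y=0 | obs) = 13/360 / 23/180 = 13/46
P(Y=1 | obs) = 1/36 / 23/180 = 5/23
P(Y=2 | obs) = 13/360 / 23/180 = 13/46
P(Y=3 | obs) = 1/36 / 23/180 = 5/23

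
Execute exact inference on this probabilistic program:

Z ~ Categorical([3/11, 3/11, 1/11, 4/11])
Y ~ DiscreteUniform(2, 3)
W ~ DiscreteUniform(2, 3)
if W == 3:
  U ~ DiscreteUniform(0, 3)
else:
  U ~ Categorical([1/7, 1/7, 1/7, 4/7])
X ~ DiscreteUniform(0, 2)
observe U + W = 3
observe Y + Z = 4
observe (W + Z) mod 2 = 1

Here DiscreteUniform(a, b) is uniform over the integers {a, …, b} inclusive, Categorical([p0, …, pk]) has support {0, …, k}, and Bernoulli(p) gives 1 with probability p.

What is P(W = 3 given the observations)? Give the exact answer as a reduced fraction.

P(W = 3 | obs) = 7/19

Enumerate traces; 6 have nonzero weight after conditioning:
  (Z=1, Y=3, W=2, U=1, X=0) weight 1/308
  (Z=1, Y=3, W=2, U=1, X=1) weight 1/308
  (Z=1, Y=3, W=2, U=1, X=2) weight 1/308
  (Z=2, Y=2, W=3, U=0, X=0) weight 1/528
  (Z=2, Y=2, W=3, U=0, X=1) weight 1/528
  (Z=2, Y=2, W=3, U=0, X=2) weight 1/528
Group by W:
  weight(W=2) = 3/308
  weight(W=3) = 1/176
Total weight = 3/308 + 1/176 = 19/1232
P(W=2 | obs) = 3/308 / 19/1232 = 12/19
P(W=3 | obs) = 1/176 / 19/1232 = 7/19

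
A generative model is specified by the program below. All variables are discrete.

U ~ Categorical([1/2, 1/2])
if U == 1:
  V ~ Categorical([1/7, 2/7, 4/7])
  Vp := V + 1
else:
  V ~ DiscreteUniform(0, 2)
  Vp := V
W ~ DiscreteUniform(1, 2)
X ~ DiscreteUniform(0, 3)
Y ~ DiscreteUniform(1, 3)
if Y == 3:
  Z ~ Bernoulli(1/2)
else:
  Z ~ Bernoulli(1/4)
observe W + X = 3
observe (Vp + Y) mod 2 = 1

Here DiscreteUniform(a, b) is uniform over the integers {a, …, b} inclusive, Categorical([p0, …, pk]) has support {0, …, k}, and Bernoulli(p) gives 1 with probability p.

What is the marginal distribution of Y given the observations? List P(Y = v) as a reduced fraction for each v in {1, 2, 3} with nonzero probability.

Enumerate traces; 36 have nonzero weight after conditioning:
  (U=0, V=0, W=1, X=2, Y=1, Z=0) weight 1/192
  (U=0, V=0, W=1, X=2, Y=1, Z=1) weight 1/576
  (U=0, V=0, W=1, X=2, Y=3, Z=0) weight 1/288
  (U=0, V=0, W=1, X=2, Y=3, Z=1) weight 1/288
  (U=0, V=0, W=2, X=1, Y=1, Z=0) weight 1/192
  (U=0, V=0, W=2, X=1, Y=1, Z=1) weight 1/576
  (U=0, V=0, W=2, X=1, Y=3, Z=0) weight 1/288
  (U=0, V=0, W=2, X=1, Y=3, Z=1) weight 1/288
  (U=0, V=1, W=1, X=2, Y=2, Z=0) weight 1/192
  … 27 more
Group by Y:
  weight(Y=1) = 5/126
  weight(Y=2) = 11/252
  weight(Y=3) = 5/126
Total weight = 5/126 + 11/252 + 5/126 = 31/252
P(Y=1 | obs) = 5/126 / 31/252 = 10/31
P(Y=2 | obs) = 11/252 / 31/252 = 11/31
P(Y=3 | obs) = 5/126 / 31/252 = 10/31

P(Y=1) = 10/31, P(Y=2) = 11/31, P(Y=3) = 10/31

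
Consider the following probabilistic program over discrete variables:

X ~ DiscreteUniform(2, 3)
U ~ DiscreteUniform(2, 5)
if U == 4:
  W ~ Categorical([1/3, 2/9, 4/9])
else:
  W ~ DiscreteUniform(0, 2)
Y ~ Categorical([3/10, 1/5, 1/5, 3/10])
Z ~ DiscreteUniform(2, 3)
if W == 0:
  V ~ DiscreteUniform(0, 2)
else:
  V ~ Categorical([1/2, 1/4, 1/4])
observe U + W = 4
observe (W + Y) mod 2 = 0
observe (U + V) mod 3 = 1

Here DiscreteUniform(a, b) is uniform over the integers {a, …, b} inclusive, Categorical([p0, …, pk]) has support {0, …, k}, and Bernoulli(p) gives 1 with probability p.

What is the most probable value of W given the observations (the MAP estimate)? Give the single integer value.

Enumerate traces; 24 have nonzero weight after conditioning:
  (X=2, U=2, W=2, Y=0, Z=2, V=2) weight 1/640
  (X=2, U=2, W=2, Y=0, Z=3, V=2) weight 1/640
  (X=2, U=2, W=2, Y=2, Z=2, V=2) weight 1/960
  (X=2, U=2, W=2, Y=2, Z=3, V=2) weight 1/960
  (X=2, U=3, W=1, Y=1, Z=2, V=1) weight 1/960
  (X=2, U=3, W=1, Y=1, Z=3, V=1) weight 1/960
  (X=2, U=3, W=1, Y=3, Z=2, V=1) weight 1/640
  (X=2, U=3, W=1, Y=3, Z=3, V=1) weight 1/640
  (X=2, U=4, W=0, Y=0, Z=2, V=0) weight 1/480
  … 15 more
Group by W:
  weight(W=0) = 1/72
  weight(W=1) = 1/96
  weight(W=2) = 1/96
Total weight = 1/72 + 1/96 + 1/96 = 5/144
P(W=0 | obs) = 1/72 / 5/144 = 2/5
P(W=1 | obs) = 1/96 / 5/144 = 3/10
P(W=2 | obs) = 1/96 / 5/144 = 3/10
argmax = 0

argmax_v P(W = v | obs) = 0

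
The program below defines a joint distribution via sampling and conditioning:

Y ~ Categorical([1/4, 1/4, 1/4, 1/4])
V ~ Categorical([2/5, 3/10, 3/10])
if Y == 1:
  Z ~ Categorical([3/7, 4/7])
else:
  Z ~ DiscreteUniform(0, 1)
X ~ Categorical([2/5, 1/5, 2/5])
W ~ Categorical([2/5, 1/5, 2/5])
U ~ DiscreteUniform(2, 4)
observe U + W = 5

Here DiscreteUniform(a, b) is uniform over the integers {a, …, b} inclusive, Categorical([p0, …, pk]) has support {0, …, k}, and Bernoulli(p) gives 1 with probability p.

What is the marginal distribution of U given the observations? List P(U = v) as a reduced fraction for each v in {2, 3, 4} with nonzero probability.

Enumerate traces; 144 have nonzero weight after conditioning:
  (Y=0, V=0, Z=0, X=0, W=1, U=4) weight 1/750
  (Y=0, V=0, Z=0, X=0, W=2, U=3) weight 1/375
  (Y=0, V=0, Z=0, X=1, W=1, U=4) weight 1/1500
  (Y=0, V=0, Z=0, X=1, W=2, U=3) weight 1/750
  (Y=0, V=0, Z=0, X=2, W=1, U=4) weight 1/750
  (Y=0, V=0, Z=0, X=2, W=2, U=3) weight 1/375
  (Y=0, V=0, Z=1, X=0, W=1, U=4) weight 1/750
  (Y=0, V=0, Z=1, X=0, W=2, U=3) weight 1/375
  … 136 more
Group by U:
  weight(U=3) = 2/15
  weight(U=4) = 1/15
Total weight = 2/15 + 1/15 = 1/5
P(U=3 | obs) = 2/15 / 1/5 = 2/3
P(U=4 | obs) = 1/15 / 1/5 = 1/3

P(U=3) = 2/3, P(U=4) = 1/3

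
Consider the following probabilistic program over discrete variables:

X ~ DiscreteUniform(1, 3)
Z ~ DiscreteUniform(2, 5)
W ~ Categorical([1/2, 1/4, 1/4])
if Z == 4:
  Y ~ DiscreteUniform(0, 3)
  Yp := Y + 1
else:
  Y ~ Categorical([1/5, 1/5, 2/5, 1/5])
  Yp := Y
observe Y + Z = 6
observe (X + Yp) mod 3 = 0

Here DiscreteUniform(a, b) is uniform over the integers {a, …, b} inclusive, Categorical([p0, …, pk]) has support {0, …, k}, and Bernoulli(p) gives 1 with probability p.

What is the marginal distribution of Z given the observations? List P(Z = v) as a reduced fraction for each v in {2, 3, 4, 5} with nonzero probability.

Enumerate traces; 9 have nonzero weight after conditioning:
  (X=2, Z=5, W=0, Y=1) weight 1/120
  (X=2, Z=5, W=1, Y=1) weight 1/240
  (X=2, Z=5, W=2, Y=1) weight 1/240
  (X=3, Z=3, W=0, Y=3) weight 1/120
  (X=3, Z=3, W=1, Y=3) weight 1/240
  (X=3, Z=3, W=2, Y=3) weight 1/240
  (X=3, Z=4, W=0, Y=2) weight 1/96
  (X=3, Z=4, W=1, Y=2) weight 1/192
  … 1 more
Group by Z:
  weight(Z=3) = 1/60
  weight(Z=4) = 1/48
  weight(Z=5) = 1/60
Total weight = 1/60 + 1/48 + 1/60 = 13/240
P(Z=3 | obs) = 1/60 / 13/240 = 4/13
P(Z=4 | obs) = 1/48 / 13/240 = 5/13
P(Z=5 | obs) = 1/60 / 13/240 = 4/13

P(Z=3) = 4/13, P(Z=4) = 5/13, P(Z=5) = 4/13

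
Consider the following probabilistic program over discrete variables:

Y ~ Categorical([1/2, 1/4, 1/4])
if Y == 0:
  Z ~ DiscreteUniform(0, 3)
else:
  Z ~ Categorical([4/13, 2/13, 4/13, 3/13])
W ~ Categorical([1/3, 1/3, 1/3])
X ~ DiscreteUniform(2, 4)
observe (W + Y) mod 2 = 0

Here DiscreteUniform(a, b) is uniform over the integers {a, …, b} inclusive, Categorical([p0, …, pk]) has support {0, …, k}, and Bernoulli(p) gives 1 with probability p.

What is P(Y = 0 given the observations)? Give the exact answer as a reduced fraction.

Enumerate traces; 60 have nonzero weight after conditioning:
  (Y=0, Z=0, W=0, X=2) weight 1/72
  (Y=0, Z=0, W=0, X=3) weight 1/72
  (Y=0, Z=0, W=0, X=4) weight 1/72
  (Y=0, Z=0, W=2, X=2) weight 1/72
  (Y=0, Z=0, W=2, X=3) weight 1/72
  (Y=0, Z=0, W=2, X=4) weight 1/72
  (Y=0, Z=1, W=0, X=2) weight 1/72
  (Y=0, Z=1, W=0, X=3) weight 1/72
  (Y=1, Z=0, W=1, X=2) weight 1/117
  (Y=2, Z=0, W=0, X=2) weight 1/117
  … 50 more
Group by Y:
  weight(Y=0) = 1/3
  weight(Y=1) = 1/12
  weight(Y=2) = 1/6
Total weight = 1/3 + 1/12 + 1/6 = 7/12
P(Y=0 | obs) = 1/3 / 7/12 = 4/7
P(Y=1 | obs) = 1/12 / 7/12 = 1/7
P(Y=2 | obs) = 1/6 / 7/12 = 2/7

P(Y = 0 | obs) = 4/7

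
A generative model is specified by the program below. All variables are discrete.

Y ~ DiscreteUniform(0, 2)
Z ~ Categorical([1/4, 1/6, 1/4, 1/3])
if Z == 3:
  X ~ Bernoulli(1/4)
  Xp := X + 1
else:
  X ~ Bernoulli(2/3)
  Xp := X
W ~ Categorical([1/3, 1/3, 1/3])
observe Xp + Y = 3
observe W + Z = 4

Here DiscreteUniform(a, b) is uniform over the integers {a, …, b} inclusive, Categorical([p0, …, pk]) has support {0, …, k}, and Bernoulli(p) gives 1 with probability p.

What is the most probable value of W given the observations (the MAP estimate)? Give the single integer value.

Enumerate traces; 3 have nonzero weight after conditioning:
  (Y=1, Z=3, X=1, W=1) weight 1/108
  (Y=2, Z=2, X=1, W=2) weight 1/54
  (Y=2, Z=3, X=0, W=1) weight 1/36
Group by W:
  weight(W=1) = 1/27
  weight(W=2) = 1/54
Total weight = 1/27 + 1/54 = 1/18
P(W=1 | obs) = 1/27 / 1/18 = 2/3
P(W=2 | obs) = 1/54 / 1/18 = 1/3
argmax = 1

argmax_v P(W = v | obs) = 1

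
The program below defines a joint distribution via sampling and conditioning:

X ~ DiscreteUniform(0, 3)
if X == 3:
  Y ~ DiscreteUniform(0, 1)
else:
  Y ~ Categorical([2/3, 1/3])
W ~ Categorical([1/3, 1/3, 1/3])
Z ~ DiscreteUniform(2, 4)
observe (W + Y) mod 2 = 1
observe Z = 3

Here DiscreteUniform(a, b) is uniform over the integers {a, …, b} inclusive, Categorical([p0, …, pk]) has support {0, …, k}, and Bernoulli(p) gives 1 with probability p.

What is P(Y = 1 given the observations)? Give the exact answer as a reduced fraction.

P(Y = 1 | obs) = 6/11

Enumerate traces; 12 have nonzero weight after conditioning:
  (X=0, Y=0, W=1, Z=3) weight 1/54
  (X=0, Y=1, W=0, Z=3) weight 1/108
  (X=0, Y=1, W=2, Z=3) weight 1/108
  (X=1, Y=0, W=1, Z=3) weight 1/54
  (X=1, Y=1, W=0, Z=3) weight 1/108
  (X=1, Y=1, W=2, Z=3) weight 1/108
  (X=2, Y=0, W=1, Z=3) weight 1/54
  (X=2, Y=1, W=0, Z=3) weight 1/108
  … 4 more
Group by Y:
  weight(Y=0) = 5/72
  weight(Y=1) = 1/12
Total weight = 5/72 + 1/12 = 11/72
P(Y=0 | obs) = 5/72 / 11/72 = 5/11
P(Y=1 | obs) = 1/12 / 11/72 = 6/11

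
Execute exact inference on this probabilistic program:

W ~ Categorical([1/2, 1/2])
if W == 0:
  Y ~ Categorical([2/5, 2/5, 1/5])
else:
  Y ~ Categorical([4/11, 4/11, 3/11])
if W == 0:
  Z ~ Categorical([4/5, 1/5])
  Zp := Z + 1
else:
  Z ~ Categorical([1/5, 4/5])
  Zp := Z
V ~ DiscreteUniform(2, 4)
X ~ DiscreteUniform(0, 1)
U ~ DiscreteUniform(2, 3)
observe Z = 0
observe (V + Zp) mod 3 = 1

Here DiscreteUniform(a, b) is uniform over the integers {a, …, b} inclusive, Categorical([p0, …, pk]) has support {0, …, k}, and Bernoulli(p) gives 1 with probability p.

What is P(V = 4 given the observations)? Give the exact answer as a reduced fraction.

Enumerate traces; 24 have nonzero weight after conditioning:
  (W=0, Y=0, Z=0, V=3, X=0, U=2) weight 1/75
  (W=0, Y=0, Z=0, V=3, X=0, U=3) weight 1/75
  (W=0, Y=0, Z=0, V=3, X=1, U=2) weight 1/75
  (W=0, Y=0, Z=0, V=3, X=1, U=3) weight 1/75
  (W=0, Y=1, Z=0, V=3, X=0, U=2) weight 1/75
  (W=0, Y=1, Z=0, V=3, X=0, U=3) weight 1/75
  (W=0, Y=1, Z=0, V=3, X=1, U=2) weight 1/75
  (W=0, Y=1, Z=0, V=3, X=1, U=3) weight 1/75
  (W=1, Y=0, Z=0, V=4, X=0, U=2) weight 1/330
  … 15 more
Group by V:
  weight(V=3) = 2/15
  weight(V=4) = 1/30
Total weight = 2/15 + 1/30 = 1/6
P(V=3 | obs) = 2/15 / 1/6 = 4/5
P(V=4 | obs) = 1/30 / 1/6 = 1/5

P(V = 4 | obs) = 1/5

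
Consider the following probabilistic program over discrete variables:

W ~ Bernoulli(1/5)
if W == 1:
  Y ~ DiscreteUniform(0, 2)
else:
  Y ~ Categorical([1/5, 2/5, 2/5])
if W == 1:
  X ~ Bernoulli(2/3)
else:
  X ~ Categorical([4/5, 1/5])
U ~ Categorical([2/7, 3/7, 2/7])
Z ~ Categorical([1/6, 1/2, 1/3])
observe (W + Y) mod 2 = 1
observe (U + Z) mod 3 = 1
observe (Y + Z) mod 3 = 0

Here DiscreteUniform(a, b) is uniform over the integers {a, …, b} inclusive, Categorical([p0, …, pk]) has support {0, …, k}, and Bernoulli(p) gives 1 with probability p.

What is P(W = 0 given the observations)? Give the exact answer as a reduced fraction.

Enumerate traces; 6 have nonzero weight after conditioning:
  (W=0, Y=1, X=0, U=2, Z=2) weight 64/2625
  (W=0, Y=1, X=1, U=2, Z=2) weight 16/2625
  (W=1, Y=0, X=0, U=1, Z=0) weight 1/630
  (W=1, Y=0, X=1, U=1, Z=0) weight 1/315
  (W=1, Y=2, X=0, U=0, Z=1) weight 1/315
  (W=1, Y=2, X=1, U=0, Z=1) weight 2/315
Group by W:
  weight(W=0) = 16/525
  weight(W=1) = 1/70
Total weight = 16/525 + 1/70 = 47/1050
P(W=0 | obs) = 16/525 / 47/1050 = 32/47
P(W=1 | obs) = 1/70 / 47/1050 = 15/47

P(W = 0 | obs) = 32/47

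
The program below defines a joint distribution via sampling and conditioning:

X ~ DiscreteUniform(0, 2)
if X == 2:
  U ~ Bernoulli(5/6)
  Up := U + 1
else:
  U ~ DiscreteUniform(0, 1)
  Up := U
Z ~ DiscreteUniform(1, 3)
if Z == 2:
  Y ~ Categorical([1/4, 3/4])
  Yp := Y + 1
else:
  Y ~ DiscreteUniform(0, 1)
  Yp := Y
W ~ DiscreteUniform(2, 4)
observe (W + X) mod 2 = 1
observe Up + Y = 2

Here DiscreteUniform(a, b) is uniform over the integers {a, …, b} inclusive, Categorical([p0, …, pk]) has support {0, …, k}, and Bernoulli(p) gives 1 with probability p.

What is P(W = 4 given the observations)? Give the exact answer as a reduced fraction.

Enumerate traces; 15 have nonzero weight after conditioning:
  (X=0, U=1, Z=1, Y=1, W=3) weight 1/108
  (X=0, U=1, Z=2, Y=1, W=3) weight 1/72
  (X=0, U=1, Z=3, Y=1, W=3) weight 1/108
  (X=1, U=1, Z=1, Y=1, W=2) weight 1/108
  (X=1, U=1, Z=1, Y=1, W=4) weight 1/108
  (X=1, U=1, Z=2, Y=1, W=2) weight 1/72
  (X=1, U=1, Z=2, Y=1, W=4) weight 1/72
  (X=1, U=1, Z=3, Y=1, W=2) weight 1/108
  … 7 more
Group by W:
  weight(W=2) = 7/216
  weight(W=3) = 53/648
  weight(W=4) = 7/216
Total weight = 7/216 + 53/648 + 7/216 = 95/648
P(W=2 | obs) = 7/216 / 95/648 = 21/95
P(W=3 | obs) = 53/648 / 95/648 = 53/95
P(W=4 | obs) = 7/216 / 95/648 = 21/95

P(W = 4 | obs) = 21/95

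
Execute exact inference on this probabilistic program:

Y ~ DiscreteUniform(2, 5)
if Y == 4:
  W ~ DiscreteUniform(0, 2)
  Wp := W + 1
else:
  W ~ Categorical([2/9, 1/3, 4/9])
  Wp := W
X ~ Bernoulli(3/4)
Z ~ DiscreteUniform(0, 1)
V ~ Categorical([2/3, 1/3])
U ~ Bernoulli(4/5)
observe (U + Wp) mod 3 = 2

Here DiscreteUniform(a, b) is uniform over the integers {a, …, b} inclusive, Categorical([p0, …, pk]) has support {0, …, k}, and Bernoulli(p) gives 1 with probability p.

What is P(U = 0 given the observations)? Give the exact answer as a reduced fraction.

P(U = 0 | obs) = 5/21

Enumerate traces; 64 have nonzero weight after conditioning:
  (Y=2, W=1, X=0, Z=0, V=0, U=1) weight 1/180
  (Y=2, W=1, X=0, Z=0, V=1, U=1) weight 1/360
  (Y=2, W=1, X=0, Z=1, V=0, U=1) weight 1/180
  (Y=2, W=1, X=0, Z=1, V=1, U=1) weight 1/360
  (Y=2, W=1, X=1, Z=0, V=0, U=1) weight 1/60
  (Y=2, W=1, X=1, Z=0, V=1, U=1) weight 1/120
  (Y=2, W=1, X=1, Z=1, V=0, U=1) weight 1/60
  (Y=2, W=1, X=1, Z=1, V=1, U=1) weight 1/120
  (Y=2, W=2, X=0, Z=0, V=0, U=0) weight 1/540
  … 55 more
Group by U:
  weight(U=0) = 1/12
  weight(U=1) = 4/15
Total weight = 1/12 + 4/15 = 7/20
P(U=0 | obs) = 1/12 / 7/20 = 5/21
P(U=1 | obs) = 4/15 / 7/20 = 16/21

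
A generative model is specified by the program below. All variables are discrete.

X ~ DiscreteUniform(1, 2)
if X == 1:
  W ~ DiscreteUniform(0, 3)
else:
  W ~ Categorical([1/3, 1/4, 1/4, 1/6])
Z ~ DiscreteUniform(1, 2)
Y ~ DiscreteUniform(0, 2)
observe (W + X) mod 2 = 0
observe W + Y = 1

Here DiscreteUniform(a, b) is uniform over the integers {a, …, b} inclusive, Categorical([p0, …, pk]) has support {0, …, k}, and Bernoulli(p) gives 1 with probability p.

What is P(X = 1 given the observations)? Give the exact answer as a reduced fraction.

P(X = 1 | obs) = 3/7

Enumerate traces; 4 have nonzero weight after conditioning:
  (X=1, W=1, Z=1, Y=0) weight 1/48
  (X=1, W=1, Z=2, Y=0) weight 1/48
  (X=2, W=0, Z=1, Y=1) weight 1/36
  (X=2, W=0, Z=2, Y=1) weight 1/36
Group by X:
  weight(X=1) = 1/24
  weight(X=2) = 1/18
Total weight = 1/24 + 1/18 = 7/72
P(X=1 | obs) = 1/24 / 7/72 = 3/7
P(X=2 | obs) = 1/18 / 7/72 = 4/7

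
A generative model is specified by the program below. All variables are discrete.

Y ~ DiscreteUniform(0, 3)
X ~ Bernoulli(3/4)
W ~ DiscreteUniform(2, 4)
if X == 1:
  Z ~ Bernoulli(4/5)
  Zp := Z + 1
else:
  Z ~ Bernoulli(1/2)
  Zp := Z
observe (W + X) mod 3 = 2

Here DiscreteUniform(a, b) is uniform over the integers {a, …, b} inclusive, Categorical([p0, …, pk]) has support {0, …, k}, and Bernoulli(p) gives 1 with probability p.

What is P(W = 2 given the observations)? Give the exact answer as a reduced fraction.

P(W = 2 | obs) = 1/4

Enumerate traces; 16 have nonzero weight after conditioning:
  (Y=0, X=0, W=2, Z=0) weight 1/96
  (Y=0, X=0, W=2, Z=1) weight 1/96
  (Y=0, X=1, W=4, Z=0) weight 1/80
  (Y=0, X=1, W=4, Z=1) weight 1/20
  (Y=1, X=0, W=2, Z=0) weight 1/96
  (Y=1, X=0, W=2, Z=1) weight 1/96
  (Y=1, X=1, W=4, Z=0) weight 1/80
  (Y=1, X=1, W=4, Z=1) weight 1/20
  … 8 more
Group by W:
  weight(W=2) = 1/12
  weight(W=4) = 1/4
Total weight = 1/12 + 1/4 = 1/3
P(W=2 | obs) = 1/12 / 1/3 = 1/4
P(W=4 | obs) = 1/4 / 1/3 = 3/4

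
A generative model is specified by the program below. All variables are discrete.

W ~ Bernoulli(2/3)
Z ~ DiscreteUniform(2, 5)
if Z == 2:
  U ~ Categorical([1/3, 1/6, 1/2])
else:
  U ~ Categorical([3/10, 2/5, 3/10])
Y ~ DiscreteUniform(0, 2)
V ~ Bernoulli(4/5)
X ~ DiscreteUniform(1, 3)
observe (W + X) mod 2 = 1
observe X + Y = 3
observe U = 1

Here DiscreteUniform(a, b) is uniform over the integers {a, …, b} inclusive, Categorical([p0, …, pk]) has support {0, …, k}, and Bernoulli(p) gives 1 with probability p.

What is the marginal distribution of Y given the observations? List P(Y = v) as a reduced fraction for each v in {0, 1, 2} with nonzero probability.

P(Y=0) = 1/4, P(Y=1) = 1/2, P(Y=2) = 1/4

Enumerate traces; 24 have nonzero weight after conditioning:
  (W=0, Z=2, U=1, Y=0, V=0, X=3) weight 1/3240
  (W=0, Z=2, U=1, Y=0, V=1, X=3) weight 1/810
  (W=0, Z=2, U=1, Y=2, V=0, X=1) weight 1/3240
  (W=0, Z=2, U=1, Y=2, V=1, X=1) weight 1/810
  (W=0, Z=3, U=1, Y=0, V=0, X=3) weight 1/1350
  (W=0, Z=3, U=1, Y=0, V=1, X=3) weight 2/675
  (W=0, Z=3, U=1, Y=2, V=0, X=1) weight 1/1350
  (W=0, Z=3, U=1, Y=2, V=1, X=1) weight 2/675
  (W=1, Z=2, U=1, Y=1, V=0, X=2) weight 1/1620
  … 15 more
Group by Y:
  weight(Y=0) = 41/3240
  weight(Y=1) = 41/1620
  weight(Y=2) = 41/3240
Total weight = 41/3240 + 41/1620 + 41/3240 = 41/810
P(Y=0 | obs) = 41/3240 / 41/810 = 1/4
P(Y=1 | obs) = 41/1620 / 41/810 = 1/2
P(Y=2 | obs) = 41/3240 / 41/810 = 1/4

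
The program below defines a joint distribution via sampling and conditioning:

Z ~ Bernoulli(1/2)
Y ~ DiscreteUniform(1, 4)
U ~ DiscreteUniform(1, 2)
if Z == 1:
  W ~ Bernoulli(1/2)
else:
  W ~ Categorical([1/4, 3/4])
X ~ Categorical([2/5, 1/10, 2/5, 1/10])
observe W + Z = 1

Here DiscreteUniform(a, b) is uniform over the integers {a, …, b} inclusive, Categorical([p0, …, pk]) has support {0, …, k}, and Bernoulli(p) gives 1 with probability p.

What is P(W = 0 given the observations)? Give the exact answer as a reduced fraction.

Enumerate traces; 64 have nonzero weight after conditioning:
  (Z=0, Y=1, U=1, W=1, X=0) weight 3/160
  (Z=0, Y=1, U=1, W=1, X=1) weight 3/640
  (Z=0, Y=1, U=1, W=1, X=2) weight 3/160
  (Z=0, Y=1, U=1, W=1, X=3) weight 3/640
  (Z=0, Y=1, U=2, W=1, X=0) weight 3/160
  (Z=0, Y=1, U=2, W=1, X=1) weight 3/640
  (Z=0, Y=1, U=2, W=1, X=2) weight 3/160
  (Z=0, Y=1, U=2, W=1, X=3) weight 3/640
  (Z=1, Y=1, U=1, W=0, X=0) weight 1/80
  … 55 more
Group by W:
  weight(W=0) = 1/4
  weight(W=1) = 3/8
Total weight = 1/4 + 3/8 = 5/8
P(W=0 | obs) = 1/4 / 5/8 = 2/5
P(W=1 | obs) = 3/8 / 5/8 = 3/5

P(W = 0 | obs) = 2/5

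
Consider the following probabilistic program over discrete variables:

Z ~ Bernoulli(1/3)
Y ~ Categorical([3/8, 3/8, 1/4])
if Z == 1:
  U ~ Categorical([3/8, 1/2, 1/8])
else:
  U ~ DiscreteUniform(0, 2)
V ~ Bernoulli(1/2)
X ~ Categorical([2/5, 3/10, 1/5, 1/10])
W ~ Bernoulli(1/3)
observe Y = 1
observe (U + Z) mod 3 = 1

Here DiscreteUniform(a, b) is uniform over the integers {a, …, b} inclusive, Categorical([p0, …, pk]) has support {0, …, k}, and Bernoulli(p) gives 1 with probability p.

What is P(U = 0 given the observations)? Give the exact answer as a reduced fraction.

P(U = 0 | obs) = 9/25

Enumerate traces; 32 have nonzero weight after conditioning:
  (Z=0, Y=1, U=1, V=0, X=0, W=0) weight 1/90
  (Z=0, Y=1, U=1, V=0, X=0, W=1) weight 1/180
  (Z=0, Y=1, U=1, V=0, X=1, W=0) weight 1/120
  (Z=0, Y=1, U=1, V=0, X=1, W=1) weight 1/240
  (Z=0, Y=1, U=1, V=0, X=2, W=0) weight 1/180
  (Z=0, Y=1, U=1, V=0, X=2, W=1) weight 1/360
  (Z=0, Y=1, U=1, V=0, X=3, W=0) weight 1/360
  (Z=0, Y=1, U=1, V=0, X=3, W=1) weight 1/720
  (Z=1, Y=1, U=0, V=0, X=0, W=0) weight 1/160
  … 23 more
Group by U:
  weight(U=0) = 3/64
  weight(U=1) = 1/12
Total weight = 3/64 + 1/12 = 25/192
P(U=0 | obs) = 3/64 / 25/192 = 9/25
P(U=1 | obs) = 1/12 / 25/192 = 16/25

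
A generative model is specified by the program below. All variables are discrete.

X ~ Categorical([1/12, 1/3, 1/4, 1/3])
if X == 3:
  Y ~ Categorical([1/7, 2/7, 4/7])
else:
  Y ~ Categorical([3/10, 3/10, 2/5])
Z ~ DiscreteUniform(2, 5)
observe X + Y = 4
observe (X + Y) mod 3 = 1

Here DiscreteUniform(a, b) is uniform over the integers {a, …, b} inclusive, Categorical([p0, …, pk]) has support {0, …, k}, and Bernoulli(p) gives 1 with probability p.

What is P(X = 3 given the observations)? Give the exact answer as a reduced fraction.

P(X = 3 | obs) = 20/41

Enumerate traces; 8 have nonzero weight after conditioning:
  (X=2, Y=2, Z=2) weight 1/40
  (X=2, Y=2, Z=3) weight 1/40
  (X=2, Y=2, Z=4) weight 1/40
  (X=2, Y=2, Z=5) weight 1/40
  (X=3, Y=1, Z=2) weight 1/42
  (X=3, Y=1, Z=3) weight 1/42
  (X=3, Y=1, Z=4) weight 1/42
  (X=3, Y=1, Z=5) weight 1/42
Group by X:
  weight(X=2) = 1/10
  weight(X=3) = 2/21
Total weight = 1/10 + 2/21 = 41/210
P(X=2 | obs) = 1/10 / 41/210 = 21/41
P(X=3 | obs) = 2/21 / 41/210 = 20/41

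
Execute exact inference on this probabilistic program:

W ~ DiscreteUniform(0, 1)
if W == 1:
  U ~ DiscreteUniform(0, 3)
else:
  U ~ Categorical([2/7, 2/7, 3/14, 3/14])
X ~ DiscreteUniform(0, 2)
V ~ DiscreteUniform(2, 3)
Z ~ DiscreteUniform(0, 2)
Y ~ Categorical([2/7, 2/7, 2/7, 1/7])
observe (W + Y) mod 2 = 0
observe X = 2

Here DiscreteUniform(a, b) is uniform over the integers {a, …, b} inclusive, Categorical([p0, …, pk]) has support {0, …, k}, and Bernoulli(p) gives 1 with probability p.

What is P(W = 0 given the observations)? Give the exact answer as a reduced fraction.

Enumerate traces; 96 have nonzero weight after conditioning:
  (W=0, U=0, X=2, V=2, Z=0, Y=0) weight 1/441
  (W=0, U=0, X=2, V=2, Z=0, Y=2) weight 1/441
  (W=0, U=0, X=2, V=2, Z=1, Y=0) weight 1/441
  (W=0, U=0, X=2, V=2, Z=1, Y=2) weight 1/441
  (W=0, U=0, X=2, V=2, Z=2, Y=0) weight 1/441
  (W=0, U=0, X=2, V=2, Z=2, Y=2) weight 1/441
  (W=0, U=0, X=2, V=3, Z=0, Y=0) weight 1/441
  (W=0, U=0, X=2, V=3, Z=0, Y=2) weight 1/441
  (W=1, U=0, X=2, V=2, Z=0, Y=1) weight 1/504
  … 87 more
Group by W:
  weight(W=0) = 2/21
  weight(W=1) = 1/14
Total weight = 2/21 + 1/14 = 1/6
P(W=0 | obs) = 2/21 / 1/6 = 4/7
P(W=1 | obs) = 1/14 / 1/6 = 3/7

P(W = 0 | obs) = 4/7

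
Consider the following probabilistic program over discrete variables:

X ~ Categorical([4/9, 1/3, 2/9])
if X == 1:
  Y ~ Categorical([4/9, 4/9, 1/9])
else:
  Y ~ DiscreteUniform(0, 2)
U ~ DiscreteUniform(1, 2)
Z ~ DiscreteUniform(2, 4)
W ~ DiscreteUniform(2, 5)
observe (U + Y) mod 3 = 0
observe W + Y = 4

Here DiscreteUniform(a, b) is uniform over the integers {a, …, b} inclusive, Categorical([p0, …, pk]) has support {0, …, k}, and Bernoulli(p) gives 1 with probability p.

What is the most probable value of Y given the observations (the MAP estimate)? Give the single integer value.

argmax_v P(Y = v | obs) = 1

Enumerate traces; 18 have nonzero weight after conditioning:
  (X=0, Y=1, U=2, Z=2, W=3) weight 1/162
  (X=0, Y=1, U=2, Z=3, W=3) weight 1/162
  (X=0, Y=1, U=2, Z=4, W=3) weight 1/162
  (X=0, Y=2, U=1, Z=2, W=2) weight 1/162
  (X=0, Y=2, U=1, Z=3, W=2) weight 1/162
  (X=0, Y=2, U=1, Z=4, W=2) weight 1/162
  (X=1, Y=1, U=2, Z=2, W=3) weight 1/162
  (X=1, Y=1, U=2, Z=3, W=3) weight 1/162
  … 10 more
Group by Y:
  weight(Y=1) = 5/108
  weight(Y=2) = 7/216
Total weight = 5/108 + 7/216 = 17/216
P(Y=1 | obs) = 5/108 / 17/216 = 10/17
P(Y=2 | obs) = 7/216 / 17/216 = 7/17
argmax = 1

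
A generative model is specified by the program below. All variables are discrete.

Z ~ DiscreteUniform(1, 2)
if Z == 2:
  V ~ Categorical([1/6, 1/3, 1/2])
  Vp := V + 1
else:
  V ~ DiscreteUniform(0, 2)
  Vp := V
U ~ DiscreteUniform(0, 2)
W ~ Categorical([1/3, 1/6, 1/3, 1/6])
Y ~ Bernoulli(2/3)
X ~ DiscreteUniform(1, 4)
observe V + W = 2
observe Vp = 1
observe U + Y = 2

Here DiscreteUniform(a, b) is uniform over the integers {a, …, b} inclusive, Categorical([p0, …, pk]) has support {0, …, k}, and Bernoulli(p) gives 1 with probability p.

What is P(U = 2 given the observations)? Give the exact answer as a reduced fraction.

Enumerate traces; 16 have nonzero weight after conditioning:
  (Z=1, V=1, U=1, W=1, Y=1, X=1) weight 1/648
  (Z=1, V=1, U=1, W=1, Y=1, X=2) weight 1/648
  (Z=1, V=1, U=1, W=1, Y=1, X=3) weight 1/648
  (Z=1, V=1, U=1, W=1, Y=1, X=4) weight 1/648
  (Z=1, V=1, U=2, W=1, Y=0, X=1) weight 1/1296
  (Z=1, V=1, U=2, W=1, Y=0, X=2) weight 1/1296
  (Z=1, V=1, U=2, W=1, Y=0, X=3) weight 1/1296
  (Z=1, V=1, U=2, W=1, Y=0, X=4) weight 1/1296
  … 8 more
Group by U:
  weight(U=1) = 1/81
  weight(U=2) = 1/162
Total weight = 1/81 + 1/162 = 1/54
P(U=1 | obs) = 1/81 / 1/54 = 2/3
P(U=2 | obs) = 1/162 / 1/54 = 1/3

P(U = 2 | obs) = 1/3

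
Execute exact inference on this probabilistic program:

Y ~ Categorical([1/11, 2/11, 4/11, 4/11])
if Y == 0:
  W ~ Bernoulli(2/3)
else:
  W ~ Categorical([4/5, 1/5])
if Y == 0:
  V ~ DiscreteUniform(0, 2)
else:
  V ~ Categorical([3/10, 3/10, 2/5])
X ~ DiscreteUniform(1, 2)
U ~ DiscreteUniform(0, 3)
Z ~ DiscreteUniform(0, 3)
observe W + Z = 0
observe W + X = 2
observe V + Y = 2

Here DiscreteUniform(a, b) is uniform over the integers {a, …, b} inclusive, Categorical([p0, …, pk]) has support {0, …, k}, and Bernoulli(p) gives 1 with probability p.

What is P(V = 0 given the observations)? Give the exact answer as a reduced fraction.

P(V = 0 | obs) = 216/349

Enumerate traces; 12 have nonzero weight after conditioning:
  (Y=0, W=0, V=2, X=2, U=0, Z=0) weight 1/3168
  (Y=0, W=0, V=2, X=2, U=1, Z=0) weight 1/3168
  (Y=0, W=0, V=2, X=2, U=2, Z=0) weight 1/3168
  (Y=0, W=0, V=2, X=2, U=3, Z=0) weight 1/3168
  (Y=1, W=0, V=1, X=2, U=0, Z=0) weight 3/2200
  (Y=1, W=0, V=1, X=2, U=1, Z=0) weight 3/2200
  (Y=1, W=0, V=1, X=2, U=2, Z=0) weight 3/2200
  (Y=1, W=0, V=1, X=2, U=3, Z=0) weight 3/2200
  (Y=2, W=0, V=0, X=2, U=0, Z=0) weight 3/1100
  … 3 more
Group by V:
  weight(V=0) = 3/275
  weight(V=1) = 3/550
  weight(V=2) = 1/792
Total weight = 3/275 + 3/550 + 1/792 = 349/19800
P(V=0 | obs) = 3/275 / 349/19800 = 216/349
P(V=1 | obs) = 3/550 / 349/19800 = 108/349
P(V=2 | obs) = 1/792 / 349/19800 = 25/349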